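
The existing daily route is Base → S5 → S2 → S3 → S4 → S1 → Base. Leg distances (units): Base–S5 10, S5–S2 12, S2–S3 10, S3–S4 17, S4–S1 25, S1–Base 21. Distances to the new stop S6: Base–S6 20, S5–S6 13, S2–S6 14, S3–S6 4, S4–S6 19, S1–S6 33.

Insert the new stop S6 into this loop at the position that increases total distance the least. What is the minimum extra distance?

Adding 6 by placing S6 on the S3–S4 leg.

Insertion cost between consecutive stops i–j is d(i,S6) + d(S6,j) − d(i,j):
  between Base and S5: 20 + 13 − 10 = 23
  between S5 and S2: 13 + 14 − 12 = 15
  between S2 and S3: 14 + 4 − 10 = 8
  between S3 and S4: 4 + 19 − 17 = 6
  between S4 and S1: 19 + 33 − 25 = 27
  between S1 and Base: 33 + 20 − 21 = 32
Cheapest insertion is between S3 and S4, adding 6.
New total = 95 + 6 = 101.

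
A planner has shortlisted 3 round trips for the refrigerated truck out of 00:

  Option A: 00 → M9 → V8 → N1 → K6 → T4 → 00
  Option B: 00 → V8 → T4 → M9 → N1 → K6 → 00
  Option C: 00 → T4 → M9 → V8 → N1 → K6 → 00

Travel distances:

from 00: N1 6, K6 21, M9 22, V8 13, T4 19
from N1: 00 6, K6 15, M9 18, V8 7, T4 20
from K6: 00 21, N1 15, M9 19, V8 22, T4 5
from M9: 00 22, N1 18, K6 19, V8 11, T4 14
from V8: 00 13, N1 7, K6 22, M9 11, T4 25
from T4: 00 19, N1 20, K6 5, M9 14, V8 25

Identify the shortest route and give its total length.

Shortest is Option A, total 79.

Option A: 22 + 11 + 7 + 15 + 5 + 19 = 79
Option B: 13 + 25 + 14 + 18 + 15 + 21 = 106
Option C: 19 + 14 + 11 + 7 + 15 + 21 = 87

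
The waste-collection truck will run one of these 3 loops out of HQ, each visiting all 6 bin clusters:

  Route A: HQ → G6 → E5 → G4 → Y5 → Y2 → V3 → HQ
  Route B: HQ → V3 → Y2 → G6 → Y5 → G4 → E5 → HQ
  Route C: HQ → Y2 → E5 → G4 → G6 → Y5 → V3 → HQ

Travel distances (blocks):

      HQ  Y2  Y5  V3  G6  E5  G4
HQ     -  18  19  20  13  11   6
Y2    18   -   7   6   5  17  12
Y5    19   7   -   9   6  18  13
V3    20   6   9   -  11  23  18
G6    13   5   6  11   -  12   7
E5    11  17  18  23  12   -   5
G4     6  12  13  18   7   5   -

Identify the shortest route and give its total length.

Route A: 13 + 12 + 5 + 13 + 7 + 6 + 20 = 76
Route B: 20 + 6 + 5 + 6 + 13 + 5 + 11 = 66
Route C: 18 + 17 + 5 + 7 + 6 + 9 + 20 = 82

66 blocks — Route B is the shortest.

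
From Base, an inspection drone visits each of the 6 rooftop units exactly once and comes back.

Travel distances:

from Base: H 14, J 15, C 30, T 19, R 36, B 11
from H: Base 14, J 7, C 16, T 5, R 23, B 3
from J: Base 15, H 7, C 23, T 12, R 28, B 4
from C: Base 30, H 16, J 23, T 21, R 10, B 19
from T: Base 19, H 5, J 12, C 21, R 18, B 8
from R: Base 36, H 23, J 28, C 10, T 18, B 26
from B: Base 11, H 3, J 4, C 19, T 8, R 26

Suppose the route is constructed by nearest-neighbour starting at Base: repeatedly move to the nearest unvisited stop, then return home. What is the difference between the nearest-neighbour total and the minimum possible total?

Excess over optimum: 15.

Base: B=11, H=14, J=15, T=19, C=30, R=36 ⇒ B
B: H=3, J=4, T=8, C=19, R=26 ⇒ H
H: T=5, J=7, C=16, R=23 ⇒ T
T: J=12, R=18, C=21 ⇒ J
J: C=23, R=28 ⇒ C
C: R=10 ⇒ R
NN route Base → B → H → T → J → C → R → Base costs 100.
Optimal: Base → H → C → R → T → J → B → Base costs 85 (by enumerating all 360 distinct tours).
Excess = 100 − 85 = 15.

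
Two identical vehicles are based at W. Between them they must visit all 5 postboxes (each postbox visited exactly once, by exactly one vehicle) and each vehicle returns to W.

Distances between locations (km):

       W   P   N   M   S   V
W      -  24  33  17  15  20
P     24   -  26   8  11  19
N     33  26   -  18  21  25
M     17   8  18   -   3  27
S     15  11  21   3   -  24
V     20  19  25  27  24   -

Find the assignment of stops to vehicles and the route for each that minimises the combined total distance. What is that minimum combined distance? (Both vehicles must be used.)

125 km — the smallest possible combined total.

Check every non-empty split of the stops between the two vehicles; for each half take its own optimal tour:
  {P} + {N, M, S, V}: 48 + 81 = 129
  {N} + {P, M, S, V}: 66 + 65 = 131
  {P, N} + {M, S, V}: 83 + 64 = 147
  {M} + {P, N, S, V}: 34 + 97 = 131
  {P, M} + {N, S, V}: 49 + 81 = 130
  {N, M} + {P, S, V}: 68 + 65 = 133
  … (15 splits in total)
  {S} + {P, N, M, V}: 30 + 95 = 125  ← best
Best: vehicle 1 W → S → W = 30; vehicle 2 W → P → M → N → V → W = 95; combined 125.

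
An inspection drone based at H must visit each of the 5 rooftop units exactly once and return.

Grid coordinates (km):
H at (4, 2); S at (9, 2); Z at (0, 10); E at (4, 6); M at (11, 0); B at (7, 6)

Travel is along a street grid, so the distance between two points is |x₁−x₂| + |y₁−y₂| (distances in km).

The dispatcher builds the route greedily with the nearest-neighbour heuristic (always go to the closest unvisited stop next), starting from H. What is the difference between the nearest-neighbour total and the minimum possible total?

The nearest-neighbour route is 8 km longer than optimal.

From H: E=4, S=5, B=7, M=9, Z=12 → choose E (4).
From E: B=3, Z=8, S=9, M=13 → choose B (3).
From B: S=6, M=10, Z=11 → choose S (6).
From S: M=4, Z=17 → choose M (4).
From M: Z=21 → choose Z (21).
NN route H → E → B → S → M → Z → H costs 50.
Optimal: H → S → M → B → Z → E → H costs 42 (by enumerating all 60 distinct tours).
Excess = 50 − 42 = 8.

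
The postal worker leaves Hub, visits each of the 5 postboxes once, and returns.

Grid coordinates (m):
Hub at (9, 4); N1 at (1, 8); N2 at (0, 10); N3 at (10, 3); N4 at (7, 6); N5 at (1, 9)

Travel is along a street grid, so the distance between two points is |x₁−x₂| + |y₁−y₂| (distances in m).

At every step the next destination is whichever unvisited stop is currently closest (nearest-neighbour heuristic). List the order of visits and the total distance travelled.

Total distance 34 m via the nearest-neighbour route Hub → N3 → N4 → N1 → N5 → N2 → Hub.

From Hub: distances to unvisited — N3=2, N4=4, N1=12, N5=13, N2=15. Nearest is N3 (2).
From N3: distances to unvisited — N4=6, N1=14, N5=15, N2=17. Nearest is N4 (6).
From N4: distances to unvisited — N1=8, N5=9, N2=11. Nearest is N1 (8).
From N1: distances to unvisited — N5=1, N2=3. Nearest is N5 (1).
From N5: distances to unvisited — N2=2. Nearest is N2 (2).
Return N2→Hub: 15.
Total = 2 + 6 + 8 + 1 + 2 + 15 = 34.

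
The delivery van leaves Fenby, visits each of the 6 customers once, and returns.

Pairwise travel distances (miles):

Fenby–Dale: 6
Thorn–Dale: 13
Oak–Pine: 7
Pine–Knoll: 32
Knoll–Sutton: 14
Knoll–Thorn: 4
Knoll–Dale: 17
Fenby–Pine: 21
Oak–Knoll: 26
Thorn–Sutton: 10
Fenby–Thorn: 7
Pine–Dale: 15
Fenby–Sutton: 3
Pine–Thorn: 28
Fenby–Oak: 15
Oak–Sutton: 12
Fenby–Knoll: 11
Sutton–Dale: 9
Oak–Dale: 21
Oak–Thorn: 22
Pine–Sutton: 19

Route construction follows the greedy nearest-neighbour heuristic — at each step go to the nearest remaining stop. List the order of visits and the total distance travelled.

Fenby → [Sutton:3 / Dale:6 / Thorn:7 / Knoll:11 / Oak:15 / Pine:21] → Sutton (3)
Sutton → [Dale:9 / Thorn:10 / Oak:12 / Knoll:14 / Pine:19] → Dale (9)
Dale → [Thorn:13 / Pine:15 / Knoll:17 / Oak:21] → Thorn (13)
Thorn → [Knoll:4 / Oak:22 / Pine:28] → Knoll (4)
Knoll → [Oak:26 / Pine:32] → Oak (26)
Oak → [Pine:7] → Pine (7)
Return Pine→Fenby: 21.
Total = 3 + 9 + 13 + 4 + 26 + 7 + 21 = 83.

83 miles along Fenby → Sutton → Dale → Thorn → Knoll → Oak → Pine → Fenby.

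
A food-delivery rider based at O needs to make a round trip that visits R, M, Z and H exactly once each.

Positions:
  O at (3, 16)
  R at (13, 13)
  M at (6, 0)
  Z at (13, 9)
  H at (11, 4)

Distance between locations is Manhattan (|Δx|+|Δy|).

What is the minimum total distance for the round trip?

Shortest round trip = 52.

With 4 stops there are 4!/2 = 12 distinct round trips (a route and its reverse cost the same).
O → R → M → Z → H → O: 13+20+16+7+20 = 76
O → R → M → H → Z → O: 13+20+9+7+17 = 66
O → R → Z → M → H → O: 13+4+16+9+20 = 62
O → R → Z → H → M → O: 13+4+7+9+19 = 52
O → R → H → M → Z → O: 13+11+9+16+17 = 66
O → R → H → Z → M → O: 13+11+7+16+19 = 66
O → M → R → Z → H → O: 19+20+4+7+20 = 70
O → M → R → H → Z → O: 19+20+11+7+17 = 74
O → M → Z → R → H → O: 19+16+4+11+20 = 70
O → M → H → R → Z → O: 19+9+11+4+17 = 60
O → Z → R → M → H → O: 17+4+20+9+20 = 70
O → Z → M → R → H → O: 17+16+20+11+20 = 84
The minimum is 52.
One optimal route: O → R → Z → H → M → O (or its reverse).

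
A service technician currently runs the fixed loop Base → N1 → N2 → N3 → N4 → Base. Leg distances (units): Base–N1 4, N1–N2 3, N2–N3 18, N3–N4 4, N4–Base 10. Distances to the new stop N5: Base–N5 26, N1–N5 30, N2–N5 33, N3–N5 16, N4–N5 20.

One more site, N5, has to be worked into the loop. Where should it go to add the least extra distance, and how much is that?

Insertion cost between consecutive stops i–j is d(i,N5) + d(N5,j) − d(i,j):
  between Base and N1: 26 + 30 − 4 = 52
  between N1 and N2: 30 + 33 − 3 = 60
  between N2 and N3: 33 + 16 − 18 = 31
  between N3 and N4: 16 + 20 − 4 = 32
  between N4 and Base: 20 + 26 − 10 = 36
Cheapest insertion is between N2 and N3, adding 31.
New total = 39 + 31 = 70.

Minimum extra distance: 31, inserting N5 between N2 and N3.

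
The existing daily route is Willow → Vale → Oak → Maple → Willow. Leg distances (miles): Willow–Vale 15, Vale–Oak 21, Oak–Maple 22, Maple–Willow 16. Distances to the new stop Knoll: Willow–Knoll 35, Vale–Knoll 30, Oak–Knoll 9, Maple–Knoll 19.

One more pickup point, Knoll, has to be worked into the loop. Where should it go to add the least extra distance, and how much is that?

Adding 6 miles by placing Knoll on the Oak–Maple leg.

Insertion cost between consecutive stops i–j is d(i,Knoll) + d(Knoll,j) − d(i,j):
  between Willow and Vale: 35 + 30 − 15 = 50
  between Vale and Oak: 30 + 9 − 21 = 18
  between Oak and Maple: 9 + 19 − 22 = 6
  between Maple and Willow: 19 + 35 − 16 = 38
Cheapest insertion is between Oak and Maple, adding 6.
New total = 74 + 6 = 80.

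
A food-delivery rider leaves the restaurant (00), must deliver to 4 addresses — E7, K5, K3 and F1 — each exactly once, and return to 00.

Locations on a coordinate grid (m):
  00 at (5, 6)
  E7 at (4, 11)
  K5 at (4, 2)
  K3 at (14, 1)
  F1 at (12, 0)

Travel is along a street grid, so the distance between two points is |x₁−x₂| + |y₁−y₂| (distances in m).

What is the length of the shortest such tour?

With 4 stops there are 4!/2 = 12 distinct round trips (a route and its reverse cost the same).
00 → E7 → K5 → K3 → F1 → 00: 6+9+11+3+13 = 42
00 → E7 → K5 → F1 → K3 → 00: 6+9+10+3+14 = 42
00 → E7 → K3 → K5 → F1 → 00: 6+20+11+10+13 = 60
00 → E7 → K3 → F1 → K5 → 00: 6+20+3+10+5 = 44
00 → E7 → F1 → K5 → K3 → 00: 6+19+10+11+14 = 60
00 → E7 → F1 → K3 → K5 → 00: 6+19+3+11+5 = 44
00 → K5 → E7 → K3 → F1 → 00: 5+9+20+3+13 = 50
00 → K5 → E7 → F1 → K3 → 00: 5+9+19+3+14 = 50
00 → K5 → K3 → E7 → F1 → 00: 5+11+20+19+13 = 68
00 → K5 → F1 → E7 → K3 → 00: 5+10+19+20+14 = 68
00 → K3 → E7 → K5 → F1 → 00: 14+20+9+10+13 = 66
00 → K3 → K5 → E7 → F1 → 00: 14+11+9+19+13 = 66
The minimum is 42.
One optimal route: 00 → E7 → K5 → K3 → F1 → 00 (or its reverse).

42 m — the shortest possible round trip.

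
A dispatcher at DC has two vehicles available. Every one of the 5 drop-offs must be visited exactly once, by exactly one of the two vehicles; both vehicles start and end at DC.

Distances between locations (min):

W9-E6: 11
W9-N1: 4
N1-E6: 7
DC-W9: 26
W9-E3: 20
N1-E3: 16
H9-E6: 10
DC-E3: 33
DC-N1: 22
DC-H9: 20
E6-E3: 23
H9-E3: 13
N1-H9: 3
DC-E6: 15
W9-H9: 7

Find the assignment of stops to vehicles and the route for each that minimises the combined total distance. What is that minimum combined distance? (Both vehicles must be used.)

Check every non-empty split of the stops between the two vehicles; for each half take its own optimal tour:
  {W9} + {N1, H9, E6, E3}: 52 + 71 = 123
  {N1} + {W9, H9, E6, E3}: 44 + 79 = 123
  {W9, N1} + {H9, E6, E3}: 52 + 71 = 123
  {H9} + {W9, N1, E6, E3}: 40 + 79 = 119
  {W9, H9} + {N1, E6, E3}: 53 + 71 = 124
  {N1, H9} + {W9, E6, E3}: 45 + 79 = 124
  … (15 splits in total)
  {E6} + {W9, N1, H9, E3}: 30 + 79 = 109  ← best
Best: vehicle 1 DC → E6 → DC = 30; vehicle 2 DC → W9 → N1 → H9 → E3 → DC = 79; combined 109.

109 min — the smallest possible combined total.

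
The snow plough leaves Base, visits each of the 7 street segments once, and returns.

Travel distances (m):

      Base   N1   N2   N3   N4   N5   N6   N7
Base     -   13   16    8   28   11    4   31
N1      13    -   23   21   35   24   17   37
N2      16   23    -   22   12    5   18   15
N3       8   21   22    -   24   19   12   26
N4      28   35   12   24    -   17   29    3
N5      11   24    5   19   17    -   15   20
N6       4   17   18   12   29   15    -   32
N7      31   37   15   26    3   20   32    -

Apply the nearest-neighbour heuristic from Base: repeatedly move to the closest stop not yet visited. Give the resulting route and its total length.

Nearest-neighbour total = 105 m; route Base → N6 → N3 → N5 → N2 → N4 → N7 → N1 → Base.

From Base: distances to unvisited — N6=4, N3=8, N5=11, N1=13, N2=16, N4=28, N7=31. Nearest is N6 (4).
From N6: distances to unvisited — N3=12, N5=15, N1=17, N2=18, N4=29, N7=32. Nearest is N3 (12).
From N3: distances to unvisited — N5=19, N1=21, N2=22, N4=24, N7=26. Nearest is N5 (19).
From N5: distances to unvisited — N2=5, N4=17, N7=20, N1=24. Nearest is N2 (5).
From N2: distances to unvisited — N4=12, N7=15, N1=23. Nearest is N4 (12).
From N4: distances to unvisited — N7=3, N1=35. Nearest is N7 (3).
From N7: distances to unvisited — N1=37. Nearest is N1 (37).
Return N1→Base: 13.
Total = 4 + 12 + 19 + 5 + 12 + 3 + 37 + 13 = 105.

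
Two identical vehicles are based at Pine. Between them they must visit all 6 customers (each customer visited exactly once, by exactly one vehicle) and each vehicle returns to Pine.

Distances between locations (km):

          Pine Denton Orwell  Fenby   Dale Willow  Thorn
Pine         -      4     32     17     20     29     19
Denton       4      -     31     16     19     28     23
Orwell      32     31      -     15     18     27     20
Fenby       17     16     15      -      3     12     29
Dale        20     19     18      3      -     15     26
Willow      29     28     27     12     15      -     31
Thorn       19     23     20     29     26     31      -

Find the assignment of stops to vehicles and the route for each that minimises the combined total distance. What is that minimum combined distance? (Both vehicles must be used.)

Try each way of splitting the stops between the two vehicles (each non-empty) and, for each split, find the best tour for each vehicle:
  {Denton} + {Orwell, Fenby, Dale, Willow, Thorn}: 8 + 101 = 109
  {Orwell} + {Denton, Fenby, Dale, Willow, Thorn}: 64 + 88 = 152
  {Denton, Orwell} + {Fenby, Dale, Willow, Thorn}: 67 + 85 = 152
  {Fenby} + {Denton, Orwell, Dale, Willow, Thorn}: 34 + 104 = 138
  {Denton, Fenby} + {Orwell, Dale, Willow, Thorn}: 37 + 101 = 138
  {Orwell, Fenby} + {Denton, Dale, Willow, Thorn}: 64 + 88 = 152
  … (31 splits in total)
Best: vehicle 1 Pine → Denton → Pine = 8; vehicle 2 Pine → Fenby → Dale → Willow → Orwell → Thorn → Pine = 101; combined 109.

109 km — the smallest possible combined total.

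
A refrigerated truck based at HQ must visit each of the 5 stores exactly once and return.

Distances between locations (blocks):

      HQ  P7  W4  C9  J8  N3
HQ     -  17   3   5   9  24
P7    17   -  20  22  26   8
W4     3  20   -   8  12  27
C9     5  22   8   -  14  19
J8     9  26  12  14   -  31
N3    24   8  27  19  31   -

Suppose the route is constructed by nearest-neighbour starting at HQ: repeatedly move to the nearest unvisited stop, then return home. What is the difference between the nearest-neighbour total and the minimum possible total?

HQ: W4=3, C9=5, J8=9, P7=17, N3=24 ⇒ W4
W4: C9=8, J8=12, P7=20, N3=27 ⇒ C9
C9: J8=14, N3=19, P7=22 ⇒ J8
J8: P7=26, N3=31 ⇒ P7
P7: N3=8 ⇒ N3
NN route HQ → W4 → C9 → J8 → P7 → N3 → HQ costs 83.
Optimal: HQ → P7 → N3 → C9 → W4 → J8 → HQ costs 73 (by enumerating all 60 distinct tours).
Excess = 83 − 73 = 10.

10 blocks longer than the optimal tour.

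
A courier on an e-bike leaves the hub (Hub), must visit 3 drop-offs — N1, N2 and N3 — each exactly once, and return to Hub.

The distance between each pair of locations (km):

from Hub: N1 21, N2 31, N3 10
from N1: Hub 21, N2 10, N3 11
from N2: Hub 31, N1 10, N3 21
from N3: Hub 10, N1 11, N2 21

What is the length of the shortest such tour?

With 3 stops there are 3!/2 = 3 distinct round trips (a route and its reverse cost the same).
Hub→N1→N2→N3→Hub: 21+10+21+10 = 62
Hub→N1→N3→N2→Hub: 21+11+21+31 = 84
Hub→N2→N1→N3→Hub: 31+10+11+10 = 62
The minimum is 62.
One optimal route: Hub → N1 → N2 → N3 → Hub (or its reverse).

Minimum total distance: 62 km.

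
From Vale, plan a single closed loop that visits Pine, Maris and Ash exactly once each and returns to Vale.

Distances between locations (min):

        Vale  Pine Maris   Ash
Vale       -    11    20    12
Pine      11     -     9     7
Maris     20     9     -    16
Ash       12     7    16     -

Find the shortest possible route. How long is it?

48 min — the shortest possible round trip.

Vale-Pine-Maris-Ash-Vale: 11+9+16+12 = 48
Vale-Pine-Ash-Maris-Vale: 11+7+16+20 = 54
Vale-Maris-Pine-Ash-Vale: 20+9+7+12 = 48
The minimum is 48.
One optimal route: Vale → Pine → Maris → Ash → Vale (or its reverse).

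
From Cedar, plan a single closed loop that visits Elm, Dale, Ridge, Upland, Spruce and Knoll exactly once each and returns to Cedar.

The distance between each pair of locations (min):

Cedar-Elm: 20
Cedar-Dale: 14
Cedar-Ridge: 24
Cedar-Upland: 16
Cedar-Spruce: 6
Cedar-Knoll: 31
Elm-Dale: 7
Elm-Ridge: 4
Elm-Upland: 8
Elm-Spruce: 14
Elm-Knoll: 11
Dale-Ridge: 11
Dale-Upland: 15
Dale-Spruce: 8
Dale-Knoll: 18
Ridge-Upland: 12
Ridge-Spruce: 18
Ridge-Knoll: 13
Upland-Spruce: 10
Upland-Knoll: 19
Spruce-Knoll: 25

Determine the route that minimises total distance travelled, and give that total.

With 6 stops there are 6!/2 = 360 distinct round trips (a route and its reverse cost the same).
Cedar-Elm-Dale-Ridge-Upland-Spruce-Knoll-Cedar: 20+7+11+12+10+25+31 = 116
Cedar-Elm-Dale-Ridge-Upland-Knoll-Spruce-Cedar: 20+7+11+12+19+25+6 = 100
Cedar-Elm-Dale-Ridge-Spruce-Upland-Knoll-Cedar: 20+7+11+18+10+19+31 = 116
Cedar-Elm-Dale-Ridge-Spruce-Knoll-Upland-Cedar: 20+7+11+18+25+19+16 = 116
Cedar-Elm-Dale-Ridge-Knoll-Upland-Spruce-Cedar: 20+7+11+13+19+10+6 = 86
Cedar-Elm-Dale-Ridge-Knoll-Spruce-Upland-Cedar: 20+7+11+13+25+10+16 = 102
Cedar-Elm-Dale-Upland-Ridge-Spruce-Knoll-Cedar: 20+7+15+12+18+25+31 = 128
Cedar-Elm-Dale-Upland-Ridge-Knoll-Spruce-Cedar: 20+7+15+12+13+25+6 = 98
… (352 more)
Cedar-Dale-Elm-Ridge-Knoll-Upland-Spruce-Cedar: 14+7+4+13+19+10+6 = 73  ← best
The minimum is 73.
One optimal route: Cedar → Dale → Elm → Ridge → Knoll → Upland → Spruce → Cedar (or its reverse).

Shortest round trip = 73 min.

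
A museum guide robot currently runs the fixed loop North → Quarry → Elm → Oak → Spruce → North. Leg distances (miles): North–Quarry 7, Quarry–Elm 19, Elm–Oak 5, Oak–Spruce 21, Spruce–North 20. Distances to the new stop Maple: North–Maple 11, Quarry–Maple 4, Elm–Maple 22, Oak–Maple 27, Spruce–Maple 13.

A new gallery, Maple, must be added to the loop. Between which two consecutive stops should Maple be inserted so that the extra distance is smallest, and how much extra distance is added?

Insertion cost between consecutive stops i–j is d(i,Maple) + d(Maple,j) − d(i,j):
  between North and Quarry: 11 + 4 − 7 = 8
  between Quarry and Elm: 4 + 22 − 19 = 7
  between Elm and Oak: 22 + 27 − 5 = 44
  between Oak and Spruce: 27 + 13 − 21 = 19
  between Spruce and North: 13 + 11 − 20 = 4
Cheapest insertion is between Spruce and North, adding 4.
New total = 72 + 4 = 76.

Minimum extra distance: 4 miles, inserting Maple between Spruce and North.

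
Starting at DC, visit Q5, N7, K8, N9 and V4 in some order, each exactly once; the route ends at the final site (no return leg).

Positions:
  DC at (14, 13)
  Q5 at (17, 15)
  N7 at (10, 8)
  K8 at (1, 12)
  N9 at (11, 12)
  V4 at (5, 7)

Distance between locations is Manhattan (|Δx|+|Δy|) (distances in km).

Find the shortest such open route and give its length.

There are 5! = 120 possible orderings.
DC → Q5 → N7 → K8 → N9 → V4: 5+14+13+10+11 = 53
DC → Q5 → N7 → K8 → V4 → N9: 5+14+13+9+11 = 52
DC → Q5 → N7 → N9 → K8 → V4: 5+14+5+10+9 = 43
DC → Q5 → N7 → N9 → V4 → K8: 5+14+5+11+9 = 44
DC → Q5 → N7 → V4 → K8 → N9: 5+14+6+9+10 = 44
DC → Q5 → N7 → V4 → N9 → K8: 5+14+6+11+10 = 46
DC → Q5 → K8 → N7 → N9 → V4: 5+19+13+5+11 = 53
DC → Q5 → K8 → N7 → V4 → N9: 5+19+13+6+11 = 54
DC → Q5 → K8 → N9 → N7 → V4: 5+19+10+5+6 = 45
DC → Q5 → K8 → N9 → V4 → N7: 5+19+10+11+6 = 51
DC → Q5 → K8 → V4 → N7 → N9: 5+19+9+6+5 = 44
DC → Q5 → K8 → V4 → N9 → N7: 5+19+9+11+5 = 49
DC → Q5 → N9 → N7 → K8 → V4: 5+9+5+13+9 = 41
DC → Q5 → N9 → N7 → V4 → K8: 5+9+5+6+9 = 34
… (106 more)
The minimum is 34.
One shortest path: DC → Q5 → N9 → N7 → V4 → K8.

Shortest open route: 34 km.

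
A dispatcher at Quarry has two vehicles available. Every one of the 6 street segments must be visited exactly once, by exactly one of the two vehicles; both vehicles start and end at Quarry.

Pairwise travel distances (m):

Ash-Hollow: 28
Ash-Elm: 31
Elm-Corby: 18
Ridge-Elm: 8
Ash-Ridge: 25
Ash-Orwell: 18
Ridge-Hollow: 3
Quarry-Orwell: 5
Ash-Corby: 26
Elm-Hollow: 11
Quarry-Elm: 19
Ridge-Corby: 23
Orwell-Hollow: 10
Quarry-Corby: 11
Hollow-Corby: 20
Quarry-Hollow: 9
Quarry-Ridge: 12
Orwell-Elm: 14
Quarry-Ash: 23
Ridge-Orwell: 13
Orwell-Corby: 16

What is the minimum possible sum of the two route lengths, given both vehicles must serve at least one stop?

95 m — the smallest possible combined total.

Try each way of splitting the stops between the two vehicles (each non-empty) and, for each split, find the best tour for each vehicle:
  {Ash} + {Ridge, Orwell, Elm, Hollow, Corby}: 46 + 55 = 101
  {Ridge} + {Ash, Orwell, Elm, Hollow, Corby}: 24 + 87 = 111
  {Ash, Ridge} + {Orwell, Elm, Hollow, Corby}: 60 + 55 = 115
  {Orwell} + {Ash, Ridge, Elm, Hollow, Corby}: 10 + 87 = 97
  {Ash, Orwell} + {Ridge, Elm, Hollow, Corby}: 46 + 49 = 95
  {Ridge, Orwell} + {Ash, Elm, Hollow, Corby}: 30 + 87 = 117
  … (31 splits in total)
Best: vehicle 1 Quarry → Ash → Orwell → Quarry = 46; vehicle 2 Quarry → Hollow → Ridge → Elm → Corby → Quarry = 49; combined 95.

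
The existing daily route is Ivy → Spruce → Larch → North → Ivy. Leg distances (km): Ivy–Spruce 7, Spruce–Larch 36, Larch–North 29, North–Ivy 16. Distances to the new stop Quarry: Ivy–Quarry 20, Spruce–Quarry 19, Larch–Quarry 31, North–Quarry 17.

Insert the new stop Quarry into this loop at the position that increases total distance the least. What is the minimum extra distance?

Insertion cost between consecutive stops i–j is d(i,Quarry) + d(Quarry,j) − d(i,j):
  between Ivy and Spruce: 20 + 19 − 7 = 32
  between Spruce and Larch: 19 + 31 − 36 = 14
  between Larch and North: 31 + 17 − 29 = 19
  between North and Ivy: 17 + 20 − 16 = 21
Cheapest insertion is between Spruce and Larch, adding 14.
New total = 88 + 14 = 102.

Minimum extra distance: 14 km, inserting Quarry between Spruce and Larch.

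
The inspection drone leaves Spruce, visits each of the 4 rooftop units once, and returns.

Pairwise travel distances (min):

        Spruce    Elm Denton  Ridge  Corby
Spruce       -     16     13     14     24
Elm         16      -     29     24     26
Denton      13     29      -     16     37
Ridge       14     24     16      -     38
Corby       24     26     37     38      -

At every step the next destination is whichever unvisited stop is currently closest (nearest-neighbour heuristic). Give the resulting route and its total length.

At Spruce the remaining stops are Denton 13, Ridge 14, Elm 16, Corby 24; go to Denton.
At Denton the remaining stops are Ridge 16, Elm 29, Corby 37; go to Ridge.
At Ridge the remaining stops are Elm 24, Corby 38; go to Elm.
At Elm the remaining stops are Corby 26; go to Corby.
Return Corby→Spruce: 24.
Total = 13 + 16 + 24 + 26 + 24 = 103.

Total distance 103 min via the nearest-neighbour route Spruce → Denton → Ridge → Elm → Corby → Spruce.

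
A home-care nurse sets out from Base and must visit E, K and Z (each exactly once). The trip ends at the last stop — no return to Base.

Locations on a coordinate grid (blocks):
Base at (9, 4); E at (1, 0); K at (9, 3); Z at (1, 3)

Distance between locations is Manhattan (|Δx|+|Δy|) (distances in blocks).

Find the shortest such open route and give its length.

There are 3! = 6 possible orderings.
Base - E - K - Z: 12+11+8 = 31
Base - E - Z - K: 12+3+8 = 23
Base - K - E - Z: 1+11+3 = 15
Base - K - Z - E: 1+8+3 = 12
Base - Z - E - K: 9+3+11 = 23
Base - Z - K - E: 9+8+11 = 28
The minimum is 12.
One shortest path: Base → K → Z → E.

12 blocks — the minimum one-way total.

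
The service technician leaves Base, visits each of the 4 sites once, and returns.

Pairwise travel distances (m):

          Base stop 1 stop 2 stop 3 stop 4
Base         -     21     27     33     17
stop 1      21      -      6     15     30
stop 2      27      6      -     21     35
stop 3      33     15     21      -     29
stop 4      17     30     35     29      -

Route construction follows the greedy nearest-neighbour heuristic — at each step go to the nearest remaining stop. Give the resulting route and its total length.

Base → [stop 4:17 / stop 1:21 / stop 2:27 / stop 3:33] → stop 4 (17)
stop 4 → [stop 3:29 / stop 1:30 / stop 2:35] → stop 3 (29)
stop 3 → [stop 1:15 / stop 2:21] → stop 1 (15)
stop 1 → [stop 2:6] → stop 2 (6)
Return stop 2→Base: 27.
Total = 17 + 29 + 15 + 6 + 27 = 94.

94 m along Base → stop 4 → stop 3 → stop 1 → stop 2 → Base.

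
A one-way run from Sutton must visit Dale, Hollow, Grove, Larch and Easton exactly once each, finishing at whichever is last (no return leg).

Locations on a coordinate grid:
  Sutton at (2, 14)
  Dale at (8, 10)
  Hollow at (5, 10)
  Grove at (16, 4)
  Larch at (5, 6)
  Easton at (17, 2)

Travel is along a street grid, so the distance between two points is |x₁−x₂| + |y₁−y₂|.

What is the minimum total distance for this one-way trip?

There are 5! = 120 possible orderings.
Sutton - Dale - Hollow - Grove - Larch - Easton: 10+3+17+13+16 = 59
Sutton - Dale - Hollow - Grove - Easton - Larch: 10+3+17+3+16 = 49
Sutton - Dale - Hollow - Larch - Grove - Easton: 10+3+4+13+3 = 33
Sutton - Dale - Hollow - Larch - Easton - Grove: 10+3+4+16+3 = 36
Sutton - Dale - Hollow - Easton - Grove - Larch: 10+3+20+3+13 = 49
Sutton - Dale - Hollow - Easton - Larch - Grove: 10+3+20+16+13 = 62
Sutton - Dale - Grove - Hollow - Larch - Easton: 10+14+17+4+16 = 61
Sutton - Dale - Grove - Hollow - Easton - Larch: 10+14+17+20+16 = 77
Sutton - Dale - Grove - Larch - Hollow - Easton: 10+14+13+4+20 = 61
Sutton - Dale - Grove - Larch - Easton - Hollow: 10+14+13+16+20 = 73
Sutton - Dale - Grove - Easton - Hollow - Larch: 10+14+3+20+4 = 51
Sutton - Dale - Grove - Easton - Larch - Hollow: 10+14+3+16+4 = 47
Sutton - Dale - Larch - Hollow - Grove - Easton: 10+7+4+17+3 = 41
Sutton - Dale - Larch - Hollow - Easton - Grove: 10+7+4+20+3 = 44
… (106 more)
The minimum is 33.
One shortest path: Sutton → Dale → Hollow → Larch → Grove → Easton.

Minimum one-way distance = 33.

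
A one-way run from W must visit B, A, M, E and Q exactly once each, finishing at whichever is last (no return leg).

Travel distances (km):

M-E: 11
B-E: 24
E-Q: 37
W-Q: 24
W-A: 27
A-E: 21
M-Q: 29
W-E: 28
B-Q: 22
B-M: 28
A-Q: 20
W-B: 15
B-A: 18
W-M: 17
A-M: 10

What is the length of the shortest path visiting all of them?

Minimum one-way distance = 78 km.

There are 5! = 120 possible orderings.
W - B - A - M - E - Q: 15+18+10+11+37 = 91
W - B - A - M - Q - E: 15+18+10+29+37 = 109
W - B - A - E - M - Q: 15+18+21+11+29 = 94
W - B - A - E - Q - M: 15+18+21+37+29 = 120
W - B - A - Q - M - E: 15+18+20+29+11 = 93
W - B - A - Q - E - M: 15+18+20+37+11 = 101
W - B - M - A - E - Q: 15+28+10+21+37 = 111
W - B - M - A - Q - E: 15+28+10+20+37 = 110
W - B - M - E - A - Q: 15+28+11+21+20 = 95
W - B - M - E - Q - A: 15+28+11+37+20 = 111
W - B - M - Q - A - E: 15+28+29+20+21 = 113
W - B - M - Q - E - A: 15+28+29+37+21 = 130
W - B - E - A - M - Q: 15+24+21+10+29 = 99
W - B - E - A - Q - M: 15+24+21+20+29 = 109
… (106 more)
W - B - Q - A - M - E: 15+22+20+10+11 = 78  ← best
The minimum is 78.
One shortest path: W → B → Q → A → M → E.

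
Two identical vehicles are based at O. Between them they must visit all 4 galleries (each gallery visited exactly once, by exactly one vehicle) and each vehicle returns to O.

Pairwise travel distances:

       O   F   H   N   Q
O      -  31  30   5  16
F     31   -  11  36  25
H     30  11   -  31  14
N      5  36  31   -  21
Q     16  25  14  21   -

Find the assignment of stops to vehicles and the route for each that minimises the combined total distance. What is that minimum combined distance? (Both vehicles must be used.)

82 — the smallest possible combined total.

Try each way of splitting the stops between the two vehicles (each non-empty) and, for each split, find the best tour for each vehicle:
  {F} + {H, N, Q}: 62 + 66 = 128
  {H} + {F, N, Q}: 60 + 82 = 142
  {F, H} + {N, Q}: 72 + 42 = 114
  {N} + {F, H, Q}: 10 + 72 = 82
  {F, N} + {H, Q}: 72 + 60 = 132
  {H, N} + {F, Q}: 66 + 72 = 138
  … (7 splits in total)
Best: vehicle 1 O → N → O = 10; vehicle 2 O → F → H → Q → O = 72; combined 82.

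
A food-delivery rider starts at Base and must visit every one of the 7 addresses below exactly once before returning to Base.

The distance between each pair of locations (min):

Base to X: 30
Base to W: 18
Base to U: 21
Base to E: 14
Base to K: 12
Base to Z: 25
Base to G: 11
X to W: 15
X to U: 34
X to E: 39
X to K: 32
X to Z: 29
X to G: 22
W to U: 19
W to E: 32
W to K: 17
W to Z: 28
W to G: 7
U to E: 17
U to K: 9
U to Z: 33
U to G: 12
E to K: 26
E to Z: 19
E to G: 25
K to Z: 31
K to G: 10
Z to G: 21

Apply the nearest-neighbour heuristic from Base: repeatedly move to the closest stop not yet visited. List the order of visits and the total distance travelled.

Nearest-neighbour total = 119 min; route Base → G → W → X → Z → E → U → K → Base.

Base → [G:11 / K:12 / E:14 / W:18 / U:21 / Z:25 / X:30] → G (11)
G → [W:7 / K:10 / U:12 / Z:21 / X:22 / E:25] → W (7)
W → [X:15 / K:17 / U:19 / Z:28 / E:32] → X (15)
X → [Z:29 / K:32 / U:34 / E:39] → Z (29)
Z → [E:19 / K:31 / U:33] → E (19)
E → [U:17 / K:26] → U (17)
U → [K:9] → K (9)
Return K→Base: 12.
Total = 11 + 7 + 15 + 29 + 19 + 17 + 9 + 12 = 119.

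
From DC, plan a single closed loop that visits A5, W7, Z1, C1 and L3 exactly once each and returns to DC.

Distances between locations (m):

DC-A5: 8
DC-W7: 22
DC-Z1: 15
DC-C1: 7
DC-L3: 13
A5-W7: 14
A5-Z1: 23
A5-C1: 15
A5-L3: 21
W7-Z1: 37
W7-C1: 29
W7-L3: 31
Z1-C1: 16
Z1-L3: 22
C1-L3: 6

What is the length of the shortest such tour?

With 5 stops there are 5!/2 = 60 distinct round trips (a route and its reverse cost the same).
DC → A5 → W7 → Z1 → C1 → L3 → DC: 8+14+37+16+6+13 = 94
DC → A5 → W7 → Z1 → L3 → C1 → DC: 8+14+37+22+6+7 = 94
DC → A5 → W7 → C1 → Z1 → L3 → DC: 8+14+29+16+22+13 = 102
DC → A5 → W7 → C1 → L3 → Z1 → DC: 8+14+29+6+22+15 = 94
DC → A5 → W7 → L3 → Z1 → C1 → DC: 8+14+31+22+16+7 = 98
DC → A5 → W7 → L3 → C1 → Z1 → DC: 8+14+31+6+16+15 = 90
DC → A5 → Z1 → W7 → C1 → L3 → DC: 8+23+37+29+6+13 = 116
DC → A5 → Z1 → W7 → L3 → C1 → DC: 8+23+37+31+6+7 = 112
DC → A5 → Z1 → C1 → W7 → L3 → DC: 8+23+16+29+31+13 = 120
DC → A5 → Z1 → C1 → L3 → W7 → DC: 8+23+16+6+31+22 = 106
DC → A5 → Z1 → L3 → W7 → C1 → DC: 8+23+22+31+29+7 = 120
DC → A5 → Z1 → L3 → C1 → W7 → DC: 8+23+22+6+29+22 = 110
DC → A5 → C1 → W7 → Z1 → L3 → DC: 8+15+29+37+22+13 = 124
DC → A5 → C1 → W7 → L3 → Z1 → DC: 8+15+29+31+22+15 = 120
… (46 more)
The minimum is 90.
One optimal route: DC → A5 → W7 → L3 → C1 → Z1 → DC (or its reverse).

Shortest round trip = 90 m.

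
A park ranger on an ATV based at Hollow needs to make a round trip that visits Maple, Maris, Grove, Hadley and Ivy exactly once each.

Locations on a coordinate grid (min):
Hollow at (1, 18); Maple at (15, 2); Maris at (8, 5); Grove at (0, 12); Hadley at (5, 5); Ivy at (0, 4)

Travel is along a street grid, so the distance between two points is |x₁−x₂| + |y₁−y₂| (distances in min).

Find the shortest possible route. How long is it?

62 min — the shortest possible round trip.

With 5 stops there are 5!/2 = 60 distinct round trips (a route and its reverse cost the same).
Hollow → Maple → Maris → Grove → Hadley → Ivy → Hollow: 30+10+15+12+6+15 = 88
Hollow → Maple → Maris → Grove → Ivy → Hadley → Hollow: 30+10+15+8+6+17 = 86
Hollow → Maple → Maris → Hadley → Grove → Ivy → Hollow: 30+10+3+12+8+15 = 78
Hollow → Maple → Maris → Hadley → Ivy → Grove → Hollow: 30+10+3+6+8+7 = 64
Hollow → Maple → Maris → Ivy → Grove → Hadley → Hollow: 30+10+9+8+12+17 = 86
Hollow → Maple → Maris → Ivy → Hadley → Grove → Hollow: 30+10+9+6+12+7 = 74
Hollow → Maple → Grove → Maris → Hadley → Ivy → Hollow: 30+25+15+3+6+15 = 94
Hollow → Maple → Grove → Maris → Ivy → Hadley → Hollow: 30+25+15+9+6+17 = 102
Hollow → Maple → Grove → Hadley → Maris → Ivy → Hollow: 30+25+12+3+9+15 = 94
Hollow → Maple → Grove → Hadley → Ivy → Maris → Hollow: 30+25+12+6+9+20 = 102
Hollow → Maple → Grove → Ivy → Maris → Hadley → Hollow: 30+25+8+9+3+17 = 92
Hollow → Maple → Grove → Ivy → Hadley → Maris → Hollow: 30+25+8+6+3+20 = 92
Hollow → Maple → Hadley → Maris → Grove → Ivy → Hollow: 30+13+3+15+8+15 = 84
Hollow → Maple → Hadley → Maris → Ivy → Grove → Hollow: 30+13+3+9+8+7 = 70
… (46 more)
Hollow → Grove → Ivy → Maple → Maris → Hadley → Hollow: 7+8+17+10+3+17 = 62  ← best
The minimum is 62.
One optimal route: Hollow → Grove → Ivy → Maple → Maris → Hadley → Hollow (or its reverse).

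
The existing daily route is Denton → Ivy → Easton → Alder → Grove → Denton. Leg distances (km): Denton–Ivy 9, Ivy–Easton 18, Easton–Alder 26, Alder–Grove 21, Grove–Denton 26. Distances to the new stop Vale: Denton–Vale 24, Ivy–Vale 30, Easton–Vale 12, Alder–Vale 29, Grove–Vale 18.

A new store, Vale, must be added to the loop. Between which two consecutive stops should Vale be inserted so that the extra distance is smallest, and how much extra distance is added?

Insertion cost between consecutive stops i–j is d(i,Vale) + d(Vale,j) − d(i,j):
  between Denton and Ivy: 24 + 30 − 9 = 45
  between Ivy and Easton: 30 + 12 − 18 = 24
  between Easton and Alder: 12 + 29 − 26 = 15
  between Alder and Grove: 29 + 18 − 21 = 26
  between Grove and Denton: 18 + 24 − 26 = 16
Cheapest insertion is between Easton and Alder, adding 15.
New total = 100 + 15 = 115.

+15 km — insert Vale between Easton and Alder.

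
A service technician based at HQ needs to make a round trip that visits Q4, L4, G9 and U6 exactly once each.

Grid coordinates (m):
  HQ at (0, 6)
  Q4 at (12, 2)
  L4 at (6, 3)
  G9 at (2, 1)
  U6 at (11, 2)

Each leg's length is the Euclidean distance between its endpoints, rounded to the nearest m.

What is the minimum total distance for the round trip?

28 m — the shortest possible round trip.

HQ - Q4 - L4 - G9 - U6 - HQ: 13+6+4+9+12 = 44
HQ - Q4 - L4 - U6 - G9 - HQ: 13+6+5+9+5 = 38
HQ - Q4 - G9 - L4 - U6 - HQ: 13+10+4+5+12 = 44
HQ - Q4 - G9 - U6 - L4 - HQ: 13+10+9+5+7 = 44
HQ - Q4 - U6 - L4 - G9 - HQ: 13+1+5+4+5 = 28
HQ - Q4 - U6 - G9 - L4 - HQ: 13+1+9+4+7 = 34
HQ - L4 - Q4 - G9 - U6 - HQ: 7+6+10+9+12 = 44
HQ - L4 - Q4 - U6 - G9 - HQ: 7+6+1+9+5 = 28
HQ - L4 - G9 - Q4 - U6 - HQ: 7+4+10+1+12 = 34
HQ - L4 - U6 - Q4 - G9 - HQ: 7+5+1+10+5 = 28
HQ - G9 - Q4 - L4 - U6 - HQ: 5+10+6+5+12 = 38
HQ - G9 - L4 - Q4 - U6 - HQ: 5+4+6+1+12 = 28
The minimum is 28.
One optimal route: HQ → Q4 → U6 → L4 → G9 → HQ (or its reverse).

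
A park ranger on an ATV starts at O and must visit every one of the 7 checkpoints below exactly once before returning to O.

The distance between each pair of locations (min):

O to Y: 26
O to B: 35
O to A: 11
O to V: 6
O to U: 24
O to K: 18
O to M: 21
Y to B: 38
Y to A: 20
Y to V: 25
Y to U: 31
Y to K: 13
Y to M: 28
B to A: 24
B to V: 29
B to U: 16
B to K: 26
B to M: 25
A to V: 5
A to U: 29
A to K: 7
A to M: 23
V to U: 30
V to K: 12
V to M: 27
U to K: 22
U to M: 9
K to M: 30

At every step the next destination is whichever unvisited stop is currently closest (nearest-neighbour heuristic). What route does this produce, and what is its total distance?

Nearest-neighbour total = 119 min; route O → V → A → K → Y → M → U → B → O.

From O: distances to unvisited — V=6, A=11, K=18, M=21, U=24, Y=26, B=35. Nearest is V (6).
From V: distances to unvisited — A=5, K=12, Y=25, M=27, B=29, U=30. Nearest is A (5).
From A: distances to unvisited — K=7, Y=20, M=23, B=24, U=29. Nearest is K (7).
From K: distances to unvisited — Y=13, U=22, B=26, M=30. Nearest is Y (13).
From Y: distances to unvisited — M=28, U=31, B=38. Nearest is M (28).
From M: distances to unvisited — U=9, B=25. Nearest is U (9).
From U: distances to unvisited — B=16. Nearest is B (16).
Return B→O: 35.
Total = 6 + 5 + 7 + 13 + 28 + 9 + 16 + 35 = 119.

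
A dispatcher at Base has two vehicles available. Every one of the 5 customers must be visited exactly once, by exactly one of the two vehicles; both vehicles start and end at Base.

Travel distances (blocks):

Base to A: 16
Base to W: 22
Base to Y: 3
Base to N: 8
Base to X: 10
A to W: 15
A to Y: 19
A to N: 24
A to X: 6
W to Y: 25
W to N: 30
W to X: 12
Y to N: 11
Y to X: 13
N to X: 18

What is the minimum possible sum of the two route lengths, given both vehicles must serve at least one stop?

Minimum combined distance: 75 blocks.

Try each way of splitting the stops between the two vehicles (each non-empty) and, for each split, find the best tour for each vehicle:
  {A} + {W, Y, N, X}: 32 + 66 = 98
  {W} + {A, Y, N, X}: 44 + 54 = 98
  {A, W} + {Y, N, X}: 53 + 42 = 95
  {Y} + {A, W, N, X}: 6 + 69 = 75
  {A, Y} + {W, N, X}: 38 + 60 = 98
  {W, Y} + {A, N, X}: 50 + 48 = 98
  … (15 splits in total)
Best: vehicle 1 Base → Y → Base = 6; vehicle 2 Base → A → W → X → N → Base = 69; combined 75.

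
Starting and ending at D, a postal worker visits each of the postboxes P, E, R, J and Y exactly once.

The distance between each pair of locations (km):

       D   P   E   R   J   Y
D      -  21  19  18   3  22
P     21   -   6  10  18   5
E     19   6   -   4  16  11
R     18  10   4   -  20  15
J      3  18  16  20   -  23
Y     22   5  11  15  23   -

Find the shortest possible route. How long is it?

D→P→E→R→J→Y→D: 21+6+4+20+23+22 = 96
D→P→E→R→Y→J→D: 21+6+4+15+23+3 = 72
D→P→E→J→R→Y→D: 21+6+16+20+15+22 = 100
D→P→E→J→Y→R→D: 21+6+16+23+15+18 = 99
D→P→E→Y→R→J→D: 21+6+11+15+20+3 = 76
D→P→E→Y→J→R→D: 21+6+11+23+20+18 = 99
D→P→R→E→J→Y→D: 21+10+4+16+23+22 = 96
D→P→R→E→Y→J→D: 21+10+4+11+23+3 = 72
D→P→R→J→E→Y→D: 21+10+20+16+11+22 = 100
D→P→R→J→Y→E→D: 21+10+20+23+11+19 = 104
D→P→R→Y→E→J→D: 21+10+15+11+16+3 = 76
D→P→R→Y→J→E→D: 21+10+15+23+16+19 = 104
D→P→J→E→R→Y→D: 21+18+16+4+15+22 = 96
D→P→J→E→Y→R→D: 21+18+16+11+15+18 = 99
… (46 more)
D→R→E→P→Y→J→D: 18+4+6+5+23+3 = 59  ← best
The minimum is 59.
One optimal route: D → R → E → P → Y → J → D (or its reverse).

Shortest round trip = 59 km.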